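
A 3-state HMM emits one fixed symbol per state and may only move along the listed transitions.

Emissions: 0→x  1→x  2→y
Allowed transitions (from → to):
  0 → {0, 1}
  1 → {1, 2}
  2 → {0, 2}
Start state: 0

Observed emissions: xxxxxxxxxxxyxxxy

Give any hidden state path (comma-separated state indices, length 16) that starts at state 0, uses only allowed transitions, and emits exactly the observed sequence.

  pos 0: x in {0,1}, choose 0; start
  pos 1: x in {0,1}, choose 0; 0->0 ok
  pos 2: x in {0,1}, choose 0; 0->0 ok
  pos 3: x in {0,1}, choose 0; 0->0 ok
  pos 4: x in {0,1}, choose 0; 0->0 ok
  pos 5: x in {0,1}, choose 1; 0->1 ok
  pos 6: x in {0,1}, choose 1; 1->1 ok
  pos 7: x in {0,1}, choose 1; 1->1 ok
  pos 8: x in {0,1}, choose 1; 1->1 ok
  pos 9: x in {0,1}, choose 1; 1->1 ok
  pos 10: x in {0,1}, choose 1; 1->1 ok
  pos 11: y in {2}, choose 2; 1->2 ok
  pos 12: x in {0,1}, choose 0; 2->0 ok
  pos 13: x in {0,1}, choose 1; 0->1 ok
  pos 14: x in {0,1}, choose 1; 1->1 ok
  pos 15: y in {2}, choose 2; 1->2 ok

0,0,0,0,0,1,1,1,1,1,1,2,0,1,1,2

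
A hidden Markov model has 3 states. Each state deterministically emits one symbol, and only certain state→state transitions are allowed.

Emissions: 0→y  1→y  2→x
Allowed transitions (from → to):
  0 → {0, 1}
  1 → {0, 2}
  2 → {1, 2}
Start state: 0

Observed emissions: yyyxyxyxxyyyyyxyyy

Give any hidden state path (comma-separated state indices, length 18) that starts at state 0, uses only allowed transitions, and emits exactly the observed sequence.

  0: obs=y cand={0,1} pick 0 [start]
  1: obs=y cand={0,1} pick 0 [0->0 ok]
  2: obs=y cand={0,1} pick 1 [0->1 ok]
  3: obs=x cand={2} pick 2 [1->2 ok]
  4: obs=y cand={0,1} pick 1 [2->1 ok]
  5: obs=x cand={2} pick 2 [1->2 ok]
  6: obs=y cand={0,1} pick 1 [2->1 ok]
  7: obs=x cand={2} pick 2 [1->2 ok]
  8: obs=x cand={2} pick 2 [2->2 ok]
  9: obs=y cand={0,1} pick 1 [2->1 ok]
  10: obs=y cand={0,1} pick 0 [1->0 ok]
  11: obs=y cand={0,1} pick 0 [0->0 ok]
  12: obs=y cand={0,1} pick 0 [0->0 ok]
  13: obs=y cand={0,1} pick 1 [0->1 ok]
  14: obs=x cand={2} pick 2 [1->2 ok]
  15: obs=y cand={0,1} pick 1 [2->1 ok]
  16: obs=y cand={0,1} pick 0 [1->0 ok]
  17: obs=y cand={0,1} pick 0 [0->0 ok]

0,0,1,2,1,2,1,2,2,1,0,0,0,1,2,1,0,0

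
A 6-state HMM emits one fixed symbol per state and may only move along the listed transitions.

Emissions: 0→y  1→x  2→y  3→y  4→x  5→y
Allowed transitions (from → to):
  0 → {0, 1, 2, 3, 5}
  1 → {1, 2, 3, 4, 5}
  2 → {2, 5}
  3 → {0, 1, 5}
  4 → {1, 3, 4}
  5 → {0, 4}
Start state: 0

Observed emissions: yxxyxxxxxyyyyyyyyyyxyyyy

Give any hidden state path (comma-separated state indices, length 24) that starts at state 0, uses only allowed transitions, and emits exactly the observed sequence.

0,1,4,3,1,4,4,4,1,2,2,5,0,0,0,5,0,5,0,1,2,2,2,5

  pos 0: y in {0,2,3,5}, choose 0; start
  pos 1: x in {1,4}, choose 1; 0->1 ok
  pos 2: x in {1,4}, choose 4; 1->4 ok
  pos 3: y in {0,2,3,5}, choose 3; 4->3 ok
  pos 4: x in {1,4}, choose 1; 3->1 ok
  pos 5: x in {1,4}, choose 4; 1->4 ok
  pos 6: x in {1,4}, choose 4; 4->4 ok
  pos 7: x in {1,4}, choose 4; 4->4 ok
  pos 8: x in {1,4}, choose 1; 4->1 ok
  pos 9: y in {0,2,3,5}, choose 2; 1->2 ok
  pos 10: y in {0,2,3,5}, choose 2; 2->2 ok
  pos 11: y in {0,2,3,5}, choose 5; 2->5 ok
  pos 12: y in {0,2,3,5}, choose 0; 5->0 ok
  pos 13: y in {0,2,3,5}, choose 0; 0->0 ok
  pos 14: y in {0,2,3,5}, choose 0; 0->0 ok
  pos 15: y in {0,2,3,5}, choose 5; 0->5 ok
  pos 16: y in {0,2,3,5}, choose 0; 5->0 ok
  pos 17: y in {0,2,3,5}, choose 5; 0->5 ok
  pos 18: y in {0,2,3,5}, choose 0; 5->0 ok
  pos 19: x in {1,4}, choose 1; 0->1 ok
  pos 20: y in {0,2,3,5}, choose 2; 1->2 ok
  pos 21: y in {0,2,3,5}, choose 2; 2->2 ok
  pos 22: y in {0,2,3,5}, choose 2; 2->2 ok
  pos 23: y in {0,2,3,5}, choose 5; 2->5 ok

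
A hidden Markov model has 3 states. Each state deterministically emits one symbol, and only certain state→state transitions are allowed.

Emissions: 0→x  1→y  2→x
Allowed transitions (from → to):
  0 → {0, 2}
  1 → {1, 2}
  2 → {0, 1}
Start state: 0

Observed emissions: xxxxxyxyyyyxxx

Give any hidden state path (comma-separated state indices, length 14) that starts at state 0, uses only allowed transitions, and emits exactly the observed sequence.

0,0,2,0,2,1,2,1,1,1,1,2,0,0

  pos 0: x in {0,2}, choose 0; start
  pos 1: x in {0,2}, choose 0; 0->0 ok
  pos 2: x in {0,2}, choose 2; 0->2 ok
  pos 3: x in {0,2}, choose 0; 2->0 ok
  pos 4: x in {0,2}, choose 2; 0->2 ok
  pos 5: y in {1}, choose 1; 2->1 ok
  pos 6: x in {0,2}, choose 2; 1->2 ok
  pos 7: y in {1}, choose 1; 2->1 ok
  pos 8: y in {1}, choose 1; 1->1 ok
  pos 9: y in {1}, choose 1; 1->1 ok
  pos 10: y in {1}, choose 1; 1->1 ok
  pos 11: x in {0,2}, choose 2; 1->2 ok
  pos 12: x in {0,2}, choose 0; 2->0 ok
  pos 13: x in {0,2}, choose 0; 0->0 ok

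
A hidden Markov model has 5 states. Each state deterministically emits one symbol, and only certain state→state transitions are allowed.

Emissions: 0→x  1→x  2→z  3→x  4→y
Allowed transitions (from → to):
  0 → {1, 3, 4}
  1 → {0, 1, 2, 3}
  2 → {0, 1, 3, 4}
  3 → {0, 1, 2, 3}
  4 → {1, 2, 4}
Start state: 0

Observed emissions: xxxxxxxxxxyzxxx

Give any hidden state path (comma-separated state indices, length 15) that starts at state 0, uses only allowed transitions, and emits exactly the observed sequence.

  0: obs=x cand={0,1,3} pick 0 [start]
  1: obs=x cand={0,1,3} pick 3 [0->3 ok]
  2: obs=x cand={0,1,3} pick 1 [3->1 ok]
  3: obs=x cand={0,1,3} pick 3 [1->3 ok]
  4: obs=x cand={0,1,3} pick 0 [3->0 ok]
  5: obs=x cand={0,1,3} pick 1 [0->1 ok]
  6: obs=x cand={0,1,3} pick 3 [1->3 ok]
  7: obs=x cand={0,1,3} pick 0 [3->0 ok]
  8: obs=x cand={0,1,3} pick 1 [0->1 ok]
  9: obs=x cand={0,1,3} pick 0 [1->0 ok]
  10: obs=y cand={4} pick 4 [0->4 ok]
  11: obs=z cand={2} pick 2 [4->2 ok]
  12: obs=x cand={0,1,3} pick 3 [2->3 ok]
  13: obs=x cand={0,1,3} pick 3 [3->3 ok]
  14: obs=x cand={0,1,3} pick 1 [3->1 ok]

0,3,1,3,0,1,3,0,1,0,4,2,3,3,1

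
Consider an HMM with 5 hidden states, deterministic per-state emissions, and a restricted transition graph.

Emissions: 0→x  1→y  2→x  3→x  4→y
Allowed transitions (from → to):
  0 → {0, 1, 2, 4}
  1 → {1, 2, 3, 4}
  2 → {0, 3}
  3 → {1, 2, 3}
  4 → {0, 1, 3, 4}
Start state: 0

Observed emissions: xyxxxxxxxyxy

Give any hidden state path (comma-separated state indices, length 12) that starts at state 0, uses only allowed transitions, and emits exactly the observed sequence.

0,4,3,2,3,2,0,2,3,1,3,1

  t0 'x' -> {0,2,3}, take 0 (start)
  t1 'y' -> {1,4}, take 4 (0->4 ok)
  t2 'x' -> {0,2,3}, take 3 (4->3 ok)
  t3 'x' -> {0,2,3}, take 2 (3->2 ok)
  t4 'x' -> {0,2,3}, take 3 (2->3 ok)
  t5 'x' -> {0,2,3}, take 2 (3->2 ok)
  t6 'x' -> {0,2,3}, take 0 (2->0 ok)
  t7 'x' -> {0,2,3}, take 2 (0->2 ok)
  t8 'x' -> {0,2,3}, take 3 (2->3 ok)
  t9 'y' -> {1,4}, take 1 (3->1 ok)
  t10 'x' -> {0,2,3}, take 3 (1->3 ok)
  t11 'y' -> {1,4}, take 1 (3->1 ok)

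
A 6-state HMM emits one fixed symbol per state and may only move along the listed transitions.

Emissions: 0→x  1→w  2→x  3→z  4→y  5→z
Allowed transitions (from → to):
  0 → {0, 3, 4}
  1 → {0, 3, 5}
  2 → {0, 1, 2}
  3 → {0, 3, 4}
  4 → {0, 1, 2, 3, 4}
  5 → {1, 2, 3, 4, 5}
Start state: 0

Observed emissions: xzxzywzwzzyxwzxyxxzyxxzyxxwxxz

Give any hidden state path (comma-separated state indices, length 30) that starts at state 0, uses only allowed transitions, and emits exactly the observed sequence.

0,3,0,3,4,1,5,1,5,3,4,2,1,3,0,4,2,0,3,4,2,0,3,4,2,2,1,0,0,3

  [0] x  {0,2}  => 0  start
  [1] z  {3,5}  => 3  0->3 ok
  [2] x  {0,2}  => 0  3->0 ok
  [3] z  {3,5}  => 3  0->3 ok
  [4] y  {4}  => 4  3->4 ok
  [5] w  {1}  => 1  4->1 ok
  [6] z  {3,5}  => 5  1->5 ok
  [7] w  {1}  => 1  5->1 ok
  [8] z  {3,5}  => 5  1->5 ok
  [9] z  {3,5}  => 3  5->3 ok
  [10] y  {4}  => 4  3->4 ok
  [11] x  {0,2}  => 2  4->2 ok
  [12] w  {1}  => 1  2->1 ok
  [13] z  {3,5}  => 3  1->3 ok
  [14] x  {0,2}  => 0  3->0 ok
  [15] y  {4}  => 4  0->4 ok
  [16] x  {0,2}  => 2  4->2 ok
  [17] x  {0,2}  => 0  2->0 ok
  [18] z  {3,5}  => 3  0->3 ok
  [19] y  {4}  => 4  3->4 ok
  [20] x  {0,2}  => 2  4->2 ok
  [21] x  {0,2}  => 0  2->0 ok
  [22] z  {3,5}  => 3  0->3 ok
  [23] y  {4}  => 4  3->4 ok
  [24] x  {0,2}  => 2  4->2 ok
  [25] x  {0,2}  => 2  2->2 ok
  [26] w  {1}  => 1  2->1 ok
  [27] x  {0,2}  => 0  1->0 ok
  [28] x  {0,2}  => 0  0->0 ok
  [29] z  {3,5}  => 3  0->3 ok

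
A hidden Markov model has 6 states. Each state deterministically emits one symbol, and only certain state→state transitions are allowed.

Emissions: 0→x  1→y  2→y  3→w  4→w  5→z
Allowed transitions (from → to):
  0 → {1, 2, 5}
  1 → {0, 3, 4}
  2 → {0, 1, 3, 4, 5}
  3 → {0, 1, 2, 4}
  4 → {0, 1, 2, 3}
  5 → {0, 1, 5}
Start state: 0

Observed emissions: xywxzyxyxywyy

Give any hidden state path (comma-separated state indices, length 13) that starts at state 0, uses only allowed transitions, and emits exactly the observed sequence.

  [0] x  {0}  => 0  start
  [1] y  {1,2}  => 1  0->1 ok
  [2] w  {3,4}  => 4  1->4 ok
  [3] x  {0}  => 0  4->0 ok
  [4] z  {5}  => 5  0->5 ok
  [5] y  {1,2}  => 1  5->1 ok
  [6] x  {0}  => 0  1->0 ok
  [7] y  {1,2}  => 2  0->2 ok
  [8] x  {0}  => 0  2->0 ok
  [9] y  {1,2}  => 1  0->1 ok
  [10] w  {3,4}  => 3  1->3 ok
  [11] y  {1,2}  => 2  3->2 ok
  [12] y  {1,2}  => 1  2->1 ok

0,1,4,0,5,1,0,2,0,1,3,2,1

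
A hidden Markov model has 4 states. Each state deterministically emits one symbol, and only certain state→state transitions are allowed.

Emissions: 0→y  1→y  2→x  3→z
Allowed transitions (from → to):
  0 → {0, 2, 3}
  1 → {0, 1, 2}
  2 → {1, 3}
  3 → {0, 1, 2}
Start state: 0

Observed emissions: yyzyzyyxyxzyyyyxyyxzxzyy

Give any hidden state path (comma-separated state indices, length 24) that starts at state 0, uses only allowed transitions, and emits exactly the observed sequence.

  t0 'y' -> {0,1}, take 0 (start)
  t1 'y' -> {0,1}, take 0 (0->0 ok)
  t2 'z' -> {3}, take 3 (0->3 ok)
  t3 'y' -> {0,1}, take 0 (3->0 ok)
  t4 'z' -> {3}, take 3 (0->3 ok)
  t5 'y' -> {0,1}, take 1 (3->1 ok)
  t6 'y' -> {0,1}, take 0 (1->0 ok)
  t7 'x' -> {2}, take 2 (0->2 ok)
  t8 'y' -> {0,1}, take 1 (2->1 ok)
  t9 'x' -> {2}, take 2 (1->2 ok)
  t10 'z' -> {3}, take 3 (2->3 ok)
  t11 'y' -> {0,1}, take 1 (3->1 ok)
  t12 'y' -> {0,1}, take 1 (1->1 ok)
  t13 'y' -> {0,1}, take 1 (1->1 ok)
  t14 'y' -> {0,1}, take 0 (1->0 ok)
  t15 'x' -> {2}, take 2 (0->2 ok)
  t16 'y' -> {0,1}, take 1 (2->1 ok)
  t17 'y' -> {0,1}, take 0 (1->0 ok)
  t18 'x' -> {2}, take 2 (0->2 ok)
  t19 'z' -> {3}, take 3 (2->3 ok)
  t20 'x' -> {2}, take 2 (3->2 ok)
  t21 'z' -> {3}, take 3 (2->3 ok)
  t22 'y' -> {0,1}, take 1 (3->1 ok)
  t23 'y' -> {0,1}, take 0 (1->0 ok)

0,0,3,0,3,1,0,2,1,2,3,1,1,1,0,2,1,0,2,3,2,3,1,0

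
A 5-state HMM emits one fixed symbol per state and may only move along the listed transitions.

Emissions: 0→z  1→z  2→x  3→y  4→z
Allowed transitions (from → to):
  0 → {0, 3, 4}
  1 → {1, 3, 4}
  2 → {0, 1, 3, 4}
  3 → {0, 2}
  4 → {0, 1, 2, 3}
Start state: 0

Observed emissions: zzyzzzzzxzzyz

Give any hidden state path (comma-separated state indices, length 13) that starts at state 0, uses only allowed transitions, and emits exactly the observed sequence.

  t0 'z' -> {0,1,4}, take 0 (start)
  t1 'z' -> {0,1,4}, take 4 (0->4 ok)
  t2 'y' -> {3}, take 3 (4->3 ok)
  t3 'z' -> {0,1,4}, take 0 (3->0 ok)
  t4 'z' -> {0,1,4}, take 4 (0->4 ok)
  t5 'z' -> {0,1,4}, take 1 (4->1 ok)
  t6 'z' -> {0,1,4}, take 1 (1->1 ok)
  t7 'z' -> {0,1,4}, take 4 (1->4 ok)
  t8 'x' -> {2}, take 2 (4->2 ok)
  t9 'z' -> {0,1,4}, take 0 (2->0 ok)
  t10 'z' -> {0,1,4}, take 0 (0->0 ok)
  t11 'y' -> {3}, take 3 (0->3 ok)
  t12 'z' -> {0,1,4}, take 0 (3->0 ok)

0,4,3,0,4,1,1,4,2,0,0,3,0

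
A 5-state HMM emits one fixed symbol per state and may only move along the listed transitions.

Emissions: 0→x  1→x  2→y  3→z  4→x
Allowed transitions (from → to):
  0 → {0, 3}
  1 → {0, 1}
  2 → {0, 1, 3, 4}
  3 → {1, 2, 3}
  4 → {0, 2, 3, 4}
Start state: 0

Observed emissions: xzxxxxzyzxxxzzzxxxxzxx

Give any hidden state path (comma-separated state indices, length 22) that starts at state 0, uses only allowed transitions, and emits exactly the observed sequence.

0,3,1,1,0,0,3,2,3,1,0,0,3,3,3,1,1,1,0,3,1,1

  0: obs=x cand={0,1,4} pick 0 [start]
  1: obs=z cand={3} pick 3 [0->3 ok]
  2: obs=x cand={0,1,4} pick 1 [3->1 ok]
  3: obs=x cand={0,1,4} pick 1 [1->1 ok]
  4: obs=x cand={0,1,4} pick 0 [1->0 ok]
  5: obs=x cand={0,1,4} pick 0 [0->0 ok]
  6: obs=z cand={3} pick 3 [0->3 ok]
  7: obs=y cand={2} pick 2 [3->2 ok]
  8: obs=z cand={3} pick 3 [2->3 ok]
  9: obs=x cand={0,1,4} pick 1 [3->1 ok]
  10: obs=x cand={0,1,4} pick 0 [1->0 ok]
  11: obs=x cand={0,1,4} pick 0 [0->0 ok]
  12: obs=z cand={3} pick 3 [0->3 ok]
  13: obs=z cand={3} pick 3 [3->3 ok]
  14: obs=z cand={3} pick 3 [3->3 ok]
  15: obs=x cand={0,1,4} pick 1 [3->1 ok]
  16: obs=x cand={0,1,4} pick 1 [1->1 ok]
  17: obs=x cand={0,1,4} pick 1 [1->1 ok]
  18: obs=x cand={0,1,4} pick 0 [1->0 ok]
  19: obs=z cand={3} pick 3 [0->3 ok]
  20: obs=x cand={0,1,4} pick 1 [3->1 ok]
  21: obs=x cand={0,1,4} pick 1 [1->1 ok]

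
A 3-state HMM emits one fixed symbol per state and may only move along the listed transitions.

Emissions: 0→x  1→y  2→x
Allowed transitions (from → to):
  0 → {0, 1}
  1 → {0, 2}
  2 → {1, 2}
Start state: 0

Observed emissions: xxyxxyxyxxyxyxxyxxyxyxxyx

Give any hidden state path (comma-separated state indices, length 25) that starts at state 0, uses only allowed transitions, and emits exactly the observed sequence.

0,0,1,2,2,1,0,1,2,2,1,2,1,0,0,1,2,2,1,0,1,2,2,1,2

  0: obs=x cand={0,2} pick 0 [start]
  1: obs=x cand={0,2} pick 0 [0->0 ok]
  2: obs=y cand={1} pick 1 [0->1 ok]
  3: obs=x cand={0,2} pick 2 [1->2 ok]
  4: obs=x cand={0,2} pick 2 [2->2 ok]
  5: obs=y cand={1} pick 1 [2->1 ok]
  6: obs=x cand={0,2} pick 0 [1->0 ok]
  7: obs=y cand={1} pick 1 [0->1 ok]
  8: obs=x cand={0,2} pick 2 [1->2 ok]
  9: obs=x cand={0,2} pick 2 [2->2 ok]
  10: obs=y cand={1} pick 1 [2->1 ok]
  11: obs=x cand={0,2} pick 2 [1->2 ok]
  12: obs=y cand={1} pick 1 [2->1 ok]
  13: obs=x cand={0,2} pick 0 [1->0 ok]
  14: obs=x cand={0,2} pick 0 [0->0 ok]
  15: obs=y cand={1} pick 1 [0->1 ok]
  16: obs=x cand={0,2} pick 2 [1->2 ok]
  17: obs=x cand={0,2} pick 2 [2->2 ok]
  18: obs=y cand={1} pick 1 [2->1 ok]
  19: obs=x cand={0,2} pick 0 [1->0 ok]
  20: obs=y cand={1} pick 1 [0->1 ok]
  21: obs=x cand={0,2} pick 2 [1->2 ok]
  22: obs=x cand={0,2} pick 2 [2->2 ok]
  23: obs=y cand={1} pick 1 [2->1 ok]
  24: obs=x cand={0,2} pick 2 [1->2 ok]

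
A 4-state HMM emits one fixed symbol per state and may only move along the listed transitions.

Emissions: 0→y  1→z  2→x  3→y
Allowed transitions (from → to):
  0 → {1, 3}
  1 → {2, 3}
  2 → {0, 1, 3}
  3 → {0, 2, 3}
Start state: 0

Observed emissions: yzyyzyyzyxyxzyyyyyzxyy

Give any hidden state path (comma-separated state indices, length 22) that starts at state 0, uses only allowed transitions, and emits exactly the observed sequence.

  0: obs=y cand={0,3} pick 0 [start]
  1: obs=z cand={1} pick 1 [0->1 ok]
  2: obs=y cand={0,3} pick 3 [1->3 ok]
  3: obs=y cand={0,3} pick 0 [3->0 ok]
  4: obs=z cand={1} pick 1 [0->1 ok]
  5: obs=y cand={0,3} pick 3 [1->3 ok]
  6: obs=y cand={0,3} pick 0 [3->0 ok]
  7: obs=z cand={1} pick 1 [0->1 ok]
  8: obs=y cand={0,3} pick 3 [1->3 ok]
  9: obs=x cand={2} pick 2 [3->2 ok]
  10: obs=y cand={0,3} pick 3 [2->3 ok]
  11: obs=x cand={2} pick 2 [3->2 ok]
  12: obs=z cand={1} pick 1 [2->1 ok]
  13: obs=y cand={0,3} pick 3 [1->3 ok]
  14: obs=y cand={0,3} pick 3 [3->3 ok]
  15: obs=y cand={0,3} pick 0 [3->0 ok]
  16: obs=y cand={0,3} pick 3 [0->3 ok]
  17: obs=y cand={0,3} pick 0 [3->0 ok]
  18: obs=z cand={1} pick 1 [0->1 ok]
  19: obs=x cand={2} pick 2 [1->2 ok]
  20: obs=y cand={0,3} pick 0 [2->0 ok]
  21: obs=y cand={0,3} pick 3 [0->3 ok]

0,1,3,0,1,3,0,1,3,2,3,2,1,3,3,0,3,0,1,2,0,3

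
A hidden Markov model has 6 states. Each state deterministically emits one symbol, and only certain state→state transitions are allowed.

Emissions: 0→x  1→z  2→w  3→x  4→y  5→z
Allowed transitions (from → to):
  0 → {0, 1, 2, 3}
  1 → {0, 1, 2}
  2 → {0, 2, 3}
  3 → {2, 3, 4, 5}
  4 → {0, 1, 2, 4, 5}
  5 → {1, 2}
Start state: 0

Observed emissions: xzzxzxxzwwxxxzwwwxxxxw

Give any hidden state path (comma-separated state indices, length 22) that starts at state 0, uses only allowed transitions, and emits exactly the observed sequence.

0,1,1,0,1,0,3,5,2,2,0,3,3,5,2,2,2,0,0,0,3,2

  0: obs=x cand={0,3} pick 0 [start]
  1: obs=z cand={1,5} pick 1 [0->1 ok]
  2: obs=z cand={1,5} pick 1 [1->1 ok]
  3: obs=x cand={0,3} pick 0 [1->0 ok]
  4: obs=z cand={1,5} pick 1 [0->1 ok]
  5: obs=x cand={0,3} pick 0 [1->0 ok]
  6: obs=x cand={0,3} pick 3 [0->3 ok]
  7: obs=z cand={1,5} pick 5 [3->5 ok]
  8: obs=w cand={2} pick 2 [5->2 ok]
  9: obs=w cand={2} pick 2 [2->2 ok]
  10: obs=x cand={0,3} pick 0 [2->0 ok]
  11: obs=x cand={0,3} pick 3 [0->3 ok]
  12: obs=x cand={0,3} pick 3 [3->3 ok]
  13: obs=z cand={1,5} pick 5 [3->5 ok]
  14: obs=w cand={2} pick 2 [5->2 ok]
  15: obs=w cand={2} pick 2 [2->2 ok]
  16: obs=w cand={2} pick 2 [2->2 ok]
  17: obs=x cand={0,3} pick 0 [2->0 ok]
  18: obs=x cand={0,3} pick 0 [0->0 ok]
  19: obs=x cand={0,3} pick 0 [0->0 ok]
  20: obs=x cand={0,3} pick 3 [0->3 ok]
  21: obs=w cand={2} pick 2 [3->2 ok]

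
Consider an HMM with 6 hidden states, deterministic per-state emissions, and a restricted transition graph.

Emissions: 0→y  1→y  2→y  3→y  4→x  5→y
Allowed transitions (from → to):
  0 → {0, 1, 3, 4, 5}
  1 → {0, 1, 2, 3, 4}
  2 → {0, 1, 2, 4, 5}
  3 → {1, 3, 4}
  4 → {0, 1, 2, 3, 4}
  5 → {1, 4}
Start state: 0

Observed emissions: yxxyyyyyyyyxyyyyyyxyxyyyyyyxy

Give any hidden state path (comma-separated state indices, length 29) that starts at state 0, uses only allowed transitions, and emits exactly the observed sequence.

  [0] y  {0,1,2,3,5}  => 0  start
  [1] x  {4}  => 4  0->4 ok
  [2] x  {4}  => 4  4->4 ok
  [3] y  {0,1,2,3,5}  => 3  4->3 ok
  [4] y  {0,1,2,3,5}  => 3  3->3 ok
  [5] y  {0,1,2,3,5}  => 3  3->3 ok
  [6] y  {0,1,2,3,5}  => 3  3->3 ok
  [7] y  {0,1,2,3,5}  => 1  3->1 ok
  [8] y  {0,1,2,3,5}  => 2  1->2 ok
  [9] y  {0,1,2,3,5}  => 0  2->0 ok
  [10] y  {0,1,2,3,5}  => 3  0->3 ok
  [11] x  {4}  => 4  3->4 ok
  [12] y  {0,1,2,3,5}  => 3  4->3 ok
  [13] y  {0,1,2,3,5}  => 3  3->3 ok
  [14] y  {0,1,2,3,5}  => 1  3->1 ok
  [15] y  {0,1,2,3,5}  => 1  1->1 ok
  [16] y  {0,1,2,3,5}  => 0  1->0 ok
  [17] y  {0,1,2,3,5}  => 3  0->3 ok
  [18] x  {4}  => 4  3->4 ok
  [19] y  {0,1,2,3,5}  => 1  4->1 ok
  [20] x  {4}  => 4  1->4 ok
  [21] y  {0,1,2,3,5}  => 2  4->2 ok
  [22] y  {0,1,2,3,5}  => 2  2->2 ok
  [23] y  {0,1,2,3,5}  => 1  2->1 ok
  [24] y  {0,1,2,3,5}  => 2  1->2 ok
  [25] y  {0,1,2,3,5}  => 2  2->2 ok
  [26] y  {0,1,2,3,5}  => 1  2->1 ok
  [27] x  {4}  => 4  1->4 ok
  [28] y  {0,1,2,3,5}  => 2  4->2 ok

0,4,4,3,3,3,3,1,2,0,3,4,3,3,1,1,0,3,4,1,4,2,2,1,2,2,1,4,2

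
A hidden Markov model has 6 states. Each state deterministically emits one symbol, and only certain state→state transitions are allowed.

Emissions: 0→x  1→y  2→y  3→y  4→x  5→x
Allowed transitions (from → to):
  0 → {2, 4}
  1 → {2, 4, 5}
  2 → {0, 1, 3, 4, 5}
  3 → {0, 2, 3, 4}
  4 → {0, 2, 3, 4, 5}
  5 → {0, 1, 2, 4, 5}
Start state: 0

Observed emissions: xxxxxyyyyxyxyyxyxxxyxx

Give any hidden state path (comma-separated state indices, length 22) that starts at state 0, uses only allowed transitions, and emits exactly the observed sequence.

  0: obs=x cand={0,4,5} pick 0 [start]
  1: obs=x cand={0,4,5} pick 4 [0->4 ok]
  2: obs=x cand={0,4,5} pick 4 [4->4 ok]
  3: obs=x cand={0,4,5} pick 0 [4->0 ok]
  4: obs=x cand={0,4,5} pick 4 [0->4 ok]
  5: obs=y cand={1,2,3} pick 2 [4->2 ok]
  6: obs=y cand={1,2,3} pick 3 [2->3 ok]
  7: obs=y cand={1,2,3} pick 2 [3->2 ok]
  8: obs=y cand={1,2,3} pick 3 [2->3 ok]
  9: obs=x cand={0,4,5} pick 0 [3->0 ok]
  10: obs=y cand={1,2,3} pick 2 [0->2 ok]
  11: obs=x cand={0,4,5} pick 0 [2->0 ok]
  12: obs=y cand={1,2,3} pick 2 [0->2 ok]
  13: obs=y cand={1,2,3} pick 3 [2->3 ok]
  14: obs=x cand={0,4,5} pick 0 [3->0 ok]
  15: obs=y cand={1,2,3} pick 2 [0->2 ok]
  16: obs=x cand={0,4,5} pick 5 [2->5 ok]
  17: obs=x cand={0,4,5} pick 0 [5->0 ok]
  18: obs=x cand={0,4,5} pick 4 [0->4 ok]
  19: obs=y cand={1,2,3} pick 3 [4->3 ok]
  20: obs=x cand={0,4,5} pick 0 [3->0 ok]
  21: obs=x cand={0,4,5} pick 4 [0->4 ok]

0,4,4,0,4,2,3,2,3,0,2,0,2,3,0,2,5,0,4,3,0,4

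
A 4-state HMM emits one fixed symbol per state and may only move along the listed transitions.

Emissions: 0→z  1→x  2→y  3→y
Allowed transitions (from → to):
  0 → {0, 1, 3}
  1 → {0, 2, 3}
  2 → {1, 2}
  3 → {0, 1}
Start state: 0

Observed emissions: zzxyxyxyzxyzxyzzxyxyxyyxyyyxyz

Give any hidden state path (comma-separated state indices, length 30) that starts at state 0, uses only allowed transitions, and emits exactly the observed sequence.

  [0] z  {0}  => 0  start
  [1] z  {0}  => 0  0->0 ok
  [2] x  {1}  => 1  0->1 ok
  [3] y  {2,3}  => 2  1->2 ok
  [4] x  {1}  => 1  2->1 ok
  [5] y  {2,3}  => 2  1->2 ok
  [6] x  {1}  => 1  2->1 ok
  [7] y  {2,3}  => 3  1->3 ok
  [8] z  {0}  => 0  3->0 ok
  [9] x  {1}  => 1  0->1 ok
  [10] y  {2,3}  => 3  1->3 ok
  [11] z  {0}  => 0  3->0 ok
  [12] x  {1}  => 1  0->1 ok
  [13] y  {2,3}  => 3  1->3 ok
  [14] z  {0}  => 0  3->0 ok
  [15] z  {0}  => 0  0->0 ok
  [16] x  {1}  => 1  0->1 ok
  [17] y  {2,3}  => 2  1->2 ok
  [18] x  {1}  => 1  2->1 ok
  [19] y  {2,3}  => 2  1->2 ok
  [20] x  {1}  => 1  2->1 ok
  [21] y  {2,3}  => 2  1->2 ok
  [22] y  {2,3}  => 2  2->2 ok
  [23] x  {1}  => 1  2->1 ok
  [24] y  {2,3}  => 2  1->2 ok
  [25] y  {2,3}  => 2  2->2 ok
  [26] y  {2,3}  => 2  2->2 ok
  [27] x  {1}  => 1  2->1 ok
  [28] y  {2,3}  => 3  1->3 ok
  [29] z  {0}  => 0  3->0 ok

0,0,1,2,1,2,1,3,0,1,3,0,1,3,0,0,1,2,1,2,1,2,2,1,2,2,2,1,3,0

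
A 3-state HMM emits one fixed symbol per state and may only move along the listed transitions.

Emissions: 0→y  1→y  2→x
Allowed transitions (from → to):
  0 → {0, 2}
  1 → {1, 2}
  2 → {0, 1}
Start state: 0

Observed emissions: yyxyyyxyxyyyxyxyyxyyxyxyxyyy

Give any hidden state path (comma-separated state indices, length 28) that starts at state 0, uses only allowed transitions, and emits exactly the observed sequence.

  0: obs=y cand={0,1} pick 0 [start]
  1: obs=y cand={0,1} pick 0 [0->0 ok]
  2: obs=x cand={2} pick 2 [0->2 ok]
  3: obs=y cand={0,1} pick 0 [2->0 ok]
  4: obs=y cand={0,1} pick 0 [0->0 ok]
  5: obs=y cand={0,1} pick 0 [0->0 ok]
  6: obs=x cand={2} pick 2 [0->2 ok]
  7: obs=y cand={0,1} pick 1 [2->1 ok]
  8: obs=x cand={2} pick 2 [1->2 ok]
  9: obs=y cand={0,1} pick 0 [2->0 ok]
  10: obs=y cand={0,1} pick 0 [0->0 ok]
  11: obs=y cand={0,1} pick 0 [0->0 ok]
  12: obs=x cand={2} pick 2 [0->2 ok]
  13: obs=y cand={0,1} pick 1 [2->1 ok]
  14: obs=x cand={2} pick 2 [1->2 ok]
  15: obs=y cand={0,1} pick 0 [2->0 ok]
  16: obs=y cand={0,1} pick 0 [0->0 ok]
  17: obs=x cand={2} pick 2 [0->2 ok]
  18: obs=y cand={0,1} pick 1 [2->1 ok]
  19: obs=y cand={0,1} pick 1 [1->1 ok]
  20: obs=x cand={2} pick 2 [1->2 ok]
  21: obs=y cand={0,1} pick 1 [2->1 ok]
  22: obs=x cand={2} pick 2 [1->2 ok]
  23: obs=y cand={0,1} pick 0 [2->0 ok]
  24: obs=x cand={2} pick 2 [0->2 ok]
  25: obs=y cand={0,1} pick 0 [2->0 ok]
  26: obs=y cand={0,1} pick 0 [0->0 ok]
  27: obs=y cand={0,1} pick 0 [0->0 ok]

0,0,2,0,0,0,2,1,2,0,0,0,2,1,2,0,0,2,1,1,2,1,2,0,2,0,0,0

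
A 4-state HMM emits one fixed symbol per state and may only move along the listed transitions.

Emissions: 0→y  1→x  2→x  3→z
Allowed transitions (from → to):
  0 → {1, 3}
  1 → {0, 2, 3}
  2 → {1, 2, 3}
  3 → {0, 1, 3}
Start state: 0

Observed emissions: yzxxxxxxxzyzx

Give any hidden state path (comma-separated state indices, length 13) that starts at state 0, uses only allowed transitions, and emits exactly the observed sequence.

  0: obs=y cand={0} pick 0 [start]
  1: obs=z cand={3} pick 3 [0->3 ok]
  2: obs=x cand={1,2} pick 1 [3->1 ok]
  3: obs=x cand={1,2} pick 2 [1->2 ok]
  4: obs=x cand={1,2} pick 1 [2->1 ok]
  5: obs=x cand={1,2} pick 2 [1->2 ok]
  6: obs=x cand={1,2} pick 2 [2->2 ok]
  7: obs=x cand={1,2} pick 2 [2->2 ok]
  8: obs=x cand={1,2} pick 2 [2->2 ok]
  9: obs=z cand={3} pick 3 [2->3 ok]
  10: obs=y cand={0} pick 0 [3->0 ok]
  11: obs=z cand={3} pick 3 [0->3 ok]
  12: obs=x cand={1,2} pick 1 [3->1 ok]

0,3,1,2,1,2,2,2,2,3,0,3,1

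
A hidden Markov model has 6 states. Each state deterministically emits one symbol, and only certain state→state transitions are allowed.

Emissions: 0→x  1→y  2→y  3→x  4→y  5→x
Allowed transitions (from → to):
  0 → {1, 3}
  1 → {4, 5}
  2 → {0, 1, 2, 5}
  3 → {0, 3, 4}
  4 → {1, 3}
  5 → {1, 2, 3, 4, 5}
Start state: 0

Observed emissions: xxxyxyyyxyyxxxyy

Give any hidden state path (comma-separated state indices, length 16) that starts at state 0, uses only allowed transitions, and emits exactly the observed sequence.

  [0] x  {0,3,5}  => 0  start
  [1] x  {0,3,5}  => 3  0->3 ok
  [2] x  {0,3,5}  => 0  3->0 ok
  [3] y  {1,2,4}  => 1  0->1 ok
  [4] x  {0,3,5}  => 5  1->5 ok
  [5] y  {1,2,4}  => 1  5->1 ok
  [6] y  {1,2,4}  => 4  1->4 ok
  [7] y  {1,2,4}  => 1  4->1 ok
  [8] x  {0,3,5}  => 5  1->5 ok
  [9] y  {1,2,4}  => 1  5->1 ok
  [10] y  {1,2,4}  => 4  1->4 ok
  [11] x  {0,3,5}  => 3  4->3 ok
  [12] x  {0,3,5}  => 3  3->3 ok
  [13] x  {0,3,5}  => 3  3->3 ok
  [14] y  {1,2,4}  => 4  3->4 ok
  [15] y  {1,2,4}  => 1  4->1 ok

0,3,0,1,5,1,4,1,5,1,4,3,3,3,4,1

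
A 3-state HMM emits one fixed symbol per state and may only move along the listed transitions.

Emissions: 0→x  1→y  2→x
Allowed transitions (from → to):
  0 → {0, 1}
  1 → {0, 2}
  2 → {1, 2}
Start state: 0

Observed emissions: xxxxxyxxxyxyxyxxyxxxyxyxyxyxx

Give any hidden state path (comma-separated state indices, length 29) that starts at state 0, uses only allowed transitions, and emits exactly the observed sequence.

0,0,0,0,0,1,2,2,2,1,2,1,0,1,0,0,1,2,2,2,1,2,1,2,1,2,1,0,0

  pos 0: x in {0,2}, choose 0; start
  pos 1: x in {0,2}, choose 0; 0->0 ok
  pos 2: x in {0,2}, choose 0; 0->0 ok
  pos 3: x in {0,2}, choose 0; 0->0 ok
  pos 4: x in {0,2}, choose 0; 0->0 ok
  pos 5: y in {1}, choose 1; 0->1 ok
  pos 6: x in {0,2}, choose 2; 1->2 ok
  pos 7: x in {0,2}, choose 2; 2->2 ok
  pos 8: x in {0,2}, choose 2; 2->2 ok
  pos 9: y in {1}, choose 1; 2->1 ok
  pos 10: x in {0,2}, choose 2; 1->2 ok
  pos 11: y in {1}, choose 1; 2->1 ok
  pos 12: x in {0,2}, choose 0; 1->0 ok
  pos 13: y in {1}, choose 1; 0->1 ok
  pos 14: x in {0,2}, choose 0; 1->0 ok
  pos 15: x in {0,2}, choose 0; 0->0 ok
  pos 16: y in {1}, choose 1; 0->1 ok
  pos 17: x in {0,2}, choose 2; 1->2 ok
  pos 18: x in {0,2}, choose 2; 2->2 ok
  pos 19: x in {0,2}, choose 2; 2->2 ok
  pos 20: y in {1}, choose 1; 2->1 ok
  pos 21: x in {0,2}, choose 2; 1->2 ok
  pos 22: y in {1}, choose 1; 2->1 ok
  pos 23: x in {0,2}, choose 2; 1->2 ok
  pos 24: y in {1}, choose 1; 2->1 ok
  pos 25: x in {0,2}, choose 2; 1->2 ok
  pos 26: y in {1}, choose 1; 2->1 ok
  pos 27: x in {0,2}, choose 0; 1->0 ok
  pos 28: x in {0,2}, choose 0; 0->0 ok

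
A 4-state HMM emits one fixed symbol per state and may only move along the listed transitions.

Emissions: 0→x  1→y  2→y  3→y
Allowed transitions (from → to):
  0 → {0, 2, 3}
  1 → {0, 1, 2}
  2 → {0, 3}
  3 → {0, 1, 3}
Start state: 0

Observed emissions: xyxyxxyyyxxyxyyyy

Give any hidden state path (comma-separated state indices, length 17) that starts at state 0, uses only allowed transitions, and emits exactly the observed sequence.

  t0 'x' -> {0}, take 0 (start)
  t1 'y' -> {1,2,3}, take 2 (0->2 ok)
  t2 'x' -> {0}, take 0 (2->0 ok)
  t3 'y' -> {1,2,3}, take 2 (0->2 ok)
  t4 'x' -> {0}, take 0 (2->0 ok)
  t5 'x' -> {0}, take 0 (0->0 ok)
  t6 'y' -> {1,2,3}, take 3 (0->3 ok)
  t7 'y' -> {1,2,3}, take 1 (3->1 ok)
  t8 'y' -> {1,2,3}, take 1 (1->1 ok)
  t9 'x' -> {0}, take 0 (1->0 ok)
  t10 'x' -> {0}, take 0 (0->0 ok)
  t11 'y' -> {1,2,3}, take 3 (0->3 ok)
  t12 'x' -> {0}, take 0 (3->0 ok)
  t13 'y' -> {1,2,3}, take 2 (0->2 ok)
  t14 'y' -> {1,2,3}, take 3 (2->3 ok)
  t15 'y' -> {1,2,3}, take 3 (3->3 ok)
  t16 'y' -> {1,2,3}, take 3 (3->3 ok)

0,2,0,2,0,0,3,1,1,0,0,3,0,2,3,3,3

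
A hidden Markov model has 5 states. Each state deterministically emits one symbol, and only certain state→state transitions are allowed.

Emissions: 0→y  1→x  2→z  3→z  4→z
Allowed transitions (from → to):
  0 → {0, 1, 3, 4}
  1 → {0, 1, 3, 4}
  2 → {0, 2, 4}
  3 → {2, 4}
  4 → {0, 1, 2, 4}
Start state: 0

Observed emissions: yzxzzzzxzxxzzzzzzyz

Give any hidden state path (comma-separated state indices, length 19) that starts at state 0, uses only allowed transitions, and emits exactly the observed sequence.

0,4,1,3,2,4,4,1,4,1,1,3,2,2,2,2,4,0,3

  t0 'y' -> {0}, take 0 (start)
  t1 'z' -> {2,3,4}, take 4 (0->4 ok)
  t2 'x' -> {1}, take 1 (4->1 ok)
  t3 'z' -> {2,3,4}, take 3 (1->3 ok)
  t4 'z' -> {2,3,4}, take 2 (3->2 ok)
  t5 'z' -> {2,3,4}, take 4 (2->4 ok)
  t6 'z' -> {2,3,4}, take 4 (4->4 ok)
  t7 'x' -> {1}, take 1 (4->1 ok)
  t8 'z' -> {2,3,4}, take 4 (1->4 ok)
  t9 'x' -> {1}, take 1 (4->1 ok)
  t10 'x' -> {1}, take 1 (1->1 ok)
  t11 'z' -> {2,3,4}, take 3 (1->3 ok)
  t12 'z' -> {2,3,4}, take 2 (3->2 ok)
  t13 'z' -> {2,3,4}, take 2 (2->2 ok)
  t14 'z' -> {2,3,4}, take 2 (2->2 ok)
  t15 'z' -> {2,3,4}, take 2 (2->2 ok)
  t16 'z' -> {2,3,4}, take 4 (2->4 ok)
  t17 'y' -> {0}, take 0 (4->0 ok)
  t18 'z' -> {2,3,4}, take 3 (0->3 ok)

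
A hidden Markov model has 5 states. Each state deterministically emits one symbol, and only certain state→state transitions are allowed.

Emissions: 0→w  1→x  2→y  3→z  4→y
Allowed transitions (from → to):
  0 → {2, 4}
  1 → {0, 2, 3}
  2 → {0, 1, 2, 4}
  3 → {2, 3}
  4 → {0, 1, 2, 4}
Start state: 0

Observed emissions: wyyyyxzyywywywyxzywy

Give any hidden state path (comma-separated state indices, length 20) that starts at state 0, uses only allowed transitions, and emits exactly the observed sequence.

  pos 0: w in {0}, choose 0; start
  pos 1: y in {2,4}, choose 4; 0->4 ok
  pos 2: y in {2,4}, choose 4; 4->4 ok
  pos 3: y in {2,4}, choose 2; 4->2 ok
  pos 4: y in {2,4}, choose 2; 2->2 ok
  pos 5: x in {1}, choose 1; 2->1 ok
  pos 6: z in {3}, choose 3; 1->3 ok
  pos 7: y in {2,4}, choose 2; 3->2 ok
  pos 8: y in {2,4}, choose 2; 2->2 ok
  pos 9: w in {0}, choose 0; 2->0 ok
  pos 10: y in {2,4}, choose 4; 0->4 ok
  pos 11: w in {0}, choose 0; 4->0 ok
  pos 12: y in {2,4}, choose 4; 0->4 ok
  pos 13: w in {0}, choose 0; 4->0 ok
  pos 14: y in {2,4}, choose 4; 0->4 ok
  pos 15: x in {1}, choose 1; 4->1 ok
  pos 16: z in {3}, choose 3; 1->3 ok
  pos 17: y in {2,4}, choose 2; 3->2 ok
  pos 18: w in {0}, choose 0; 2->0 ok
  pos 19: y in {2,4}, choose 2; 0->2 ok

0,4,4,2,2,1,3,2,2,0,4,0,4,0,4,1,3,2,0,2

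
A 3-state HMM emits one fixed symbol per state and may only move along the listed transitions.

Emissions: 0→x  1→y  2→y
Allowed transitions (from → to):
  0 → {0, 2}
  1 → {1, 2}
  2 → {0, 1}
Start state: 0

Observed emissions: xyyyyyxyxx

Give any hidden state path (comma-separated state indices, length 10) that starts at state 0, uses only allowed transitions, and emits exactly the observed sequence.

  0: obs=x cand={0} pick 0 [start]
  1: obs=y cand={1,2} pick 2 [0->2 ok]
  2: obs=y cand={1,2} pick 1 [2->1 ok]
  3: obs=y cand={1,2} pick 1 [1->1 ok]
  4: obs=y cand={1,2} pick 1 [1->1 ok]
  5: obs=y cand={1,2} pick 2 [1->2 ok]
  6: obs=x cand={0} pick 0 [2->0 ok]
  7: obs=y cand={1,2} pick 2 [0->2 ok]
  8: obs=x cand={0} pick 0 [2->0 ok]
  9: obs=x cand={0} pick 0 [0->0 ok]

0,2,1,1,1,2,0,2,0,0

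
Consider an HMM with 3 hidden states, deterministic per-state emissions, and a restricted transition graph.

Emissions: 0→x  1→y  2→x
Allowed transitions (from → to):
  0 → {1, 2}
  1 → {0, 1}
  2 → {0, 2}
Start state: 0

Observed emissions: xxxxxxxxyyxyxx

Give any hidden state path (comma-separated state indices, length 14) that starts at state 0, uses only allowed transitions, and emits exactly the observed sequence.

  0: obs=x cand={0,2} pick 0 [start]
  1: obs=x cand={0,2} pick 2 [0->2 ok]
  2: obs=x cand={0,2} pick 0 [2->0 ok]
  3: obs=x cand={0,2} pick 2 [0->2 ok]
  4: obs=x cand={0,2} pick 2 [2->2 ok]
  5: obs=x cand={0,2} pick 0 [2->0 ok]
  6: obs=x cand={0,2} pick 2 [0->2 ok]
  7: obs=x cand={0,2} pick 0 [2->0 ok]
  8: obs=y cand={1} pick 1 [0->1 ok]
  9: obs=y cand={1} pick 1 [1->1 ok]
  10: obs=x cand={0,2} pick 0 [1->0 ok]
  11: obs=y cand={1} pick 1 [0->1 ok]
  12: obs=x cand={0,2} pick 0 [1->0 ok]
  13: obs=x cand={0,2} pick 2 [0->2 ok]

0,2,0,2,2,0,2,0,1,1,0,1,0,2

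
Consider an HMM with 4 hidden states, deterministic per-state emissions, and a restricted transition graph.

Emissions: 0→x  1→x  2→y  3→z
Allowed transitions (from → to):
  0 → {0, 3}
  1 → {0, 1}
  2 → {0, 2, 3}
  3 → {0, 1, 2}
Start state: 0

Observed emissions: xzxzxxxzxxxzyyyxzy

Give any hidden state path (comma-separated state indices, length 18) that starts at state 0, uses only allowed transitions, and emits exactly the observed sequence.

0,3,0,3,1,1,0,3,1,0,0,3,2,2,2,0,3,2

  pos 0: x in {0,1}, choose 0; start
  pos 1: z in {3}, choose 3; 0->3 ok
  pos 2: x in {0,1}, choose 0; 3->0 ok
  pos 3: z in {3}, choose 3; 0->3 ok
  pos 4: x in {0,1}, choose 1; 3->1 ok
  pos 5: x in {0,1}, choose 1; 1->1 ok
  pos 6: x in {0,1}, choose 0; 1->0 ok
  pos 7: z in {3}, choose 3; 0->3 ok
  pos 8: x in {0,1}, choose 1; 3->1 ok
  pos 9: x in {0,1}, choose 0; 1->0 ok
  pos 10: x in {0,1}, choose 0; 0->0 ok
  pos 11: z in {3}, choose 3; 0->3 ok
  pos 12: y in {2}, choose 2; 3->2 ok
  pos 13: y in {2}, choose 2; 2->2 ok
  pos 14: y in {2}, choose 2; 2->2 ok
  pos 15: x in {0,1}, choose 0; 2->0 ok
  pos 16: z in {3}, choose 3; 0->3 ok
  pos 17: y in {2}, choose 2; 3->2 ok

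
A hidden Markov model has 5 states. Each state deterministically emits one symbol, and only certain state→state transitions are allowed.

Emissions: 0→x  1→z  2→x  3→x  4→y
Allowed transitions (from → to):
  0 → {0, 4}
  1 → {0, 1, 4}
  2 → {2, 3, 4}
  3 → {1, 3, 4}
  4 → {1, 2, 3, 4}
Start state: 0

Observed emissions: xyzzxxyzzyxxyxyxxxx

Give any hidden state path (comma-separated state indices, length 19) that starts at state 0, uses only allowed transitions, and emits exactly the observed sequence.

  0: obs=x cand={0,2,3} pick 0 [start]
  1: obs=y cand={4} pick 4 [0->4 ok]
  2: obs=z cand={1} pick 1 [4->1 ok]
  3: obs=z cand={1} pick 1 [1->1 ok]
  4: obs=x cand={0,2,3} pick 0 [1->0 ok]
  5: obs=x cand={0,2,3} pick 0 [0->0 ok]
  6: obs=y cand={4} pick 4 [0->4 ok]
  7: obs=z cand={1} pick 1 [4->1 ok]
  8: obs=z cand={1} pick 1 [1->1 ok]
  9: obs=y cand={4} pick 4 [1->4 ok]
  10: obs=x cand={0,2,3} pick 3 [4->3 ok]
  11: obs=x cand={0,2,3} pick 3 [3->3 ok]
  12: obs=y cand={4} pick 4 [3->4 ok]
  13: obs=x cand={0,2,3} pick 3 [4->3 ok]
  14: obs=y cand={4} pick 4 [3->4 ok]
  15: obs=x cand={0,2,3} pick 2 [4->2 ok]
  16: obs=x cand={0,2,3} pick 2 [2->2 ok]
  17: obs=x cand={0,2,3} pick 2 [2->2 ok]
  18: obs=x cand={0,2,3} pick 3 [2->3 ok]

0,4,1,1,0,0,4,1,1,4,3,3,4,3,4,2,2,2,3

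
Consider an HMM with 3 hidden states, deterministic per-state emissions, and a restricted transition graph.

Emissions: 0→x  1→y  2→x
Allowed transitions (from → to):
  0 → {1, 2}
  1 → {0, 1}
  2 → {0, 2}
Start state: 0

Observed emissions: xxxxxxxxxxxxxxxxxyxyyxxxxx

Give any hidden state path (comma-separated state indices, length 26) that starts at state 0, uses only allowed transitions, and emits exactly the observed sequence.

0,2,0,2,2,0,2,0,2,2,0,2,2,0,2,2,0,1,0,1,1,0,2,2,0,2

  t0 'x' -> {0,2}, take 0 (start)
  t1 'x' -> {0,2}, take 2 (0->2 ok)
  t2 'x' -> {0,2}, take 0 (2->0 ok)
  t3 'x' -> {0,2}, take 2 (0->2 ok)
  t4 'x' -> {0,2}, take 2 (2->2 ok)
  t5 'x' -> {0,2}, take 0 (2->0 ok)
  t6 'x' -> {0,2}, take 2 (0->2 ok)
  t7 'x' -> {0,2}, take 0 (2->0 ok)
  t8 'x' -> {0,2}, take 2 (0->2 ok)
  t9 'x' -> {0,2}, take 2 (2->2 ok)
  t10 'x' -> {0,2}, take 0 (2->0 ok)
  t11 'x' -> {0,2}, take 2 (0->2 ok)
  t12 'x' -> {0,2}, take 2 (2->2 ok)
  t13 'x' -> {0,2}, take 0 (2->0 ok)
  t14 'x' -> {0,2}, take 2 (0->2 ok)
  t15 'x' -> {0,2}, take 2 (2->2 ok)
  t16 'x' -> {0,2}, take 0 (2->0 ok)
  t17 'y' -> {1}, take 1 (0->1 ok)
  t18 'x' -> {0,2}, take 0 (1->0 ok)
  t19 'y' -> {1}, take 1 (0->1 ok)
  t20 'y' -> {1}, take 1 (1->1 ok)
  t21 'x' -> {0,2}, take 0 (1->0 ok)
  t22 'x' -> {0,2}, take 2 (0->2 ok)
  t23 'x' -> {0,2}, take 2 (2->2 ok)
  t24 'x' -> {0,2}, take 0 (2->0 ok)
  t25 'x' -> {0,2}, take 2 (0->2 ok)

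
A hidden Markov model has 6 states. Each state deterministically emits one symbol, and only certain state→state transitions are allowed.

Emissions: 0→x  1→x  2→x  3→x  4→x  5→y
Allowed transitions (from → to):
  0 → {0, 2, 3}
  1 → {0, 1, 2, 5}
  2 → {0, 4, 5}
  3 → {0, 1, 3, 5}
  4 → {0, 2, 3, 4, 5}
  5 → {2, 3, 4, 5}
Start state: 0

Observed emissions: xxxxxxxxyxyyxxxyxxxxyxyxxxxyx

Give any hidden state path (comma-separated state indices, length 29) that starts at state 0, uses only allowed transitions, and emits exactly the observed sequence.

  t0 'x' -> {0,1,2,3,4}, take 0 (start)
  t1 'x' -> {0,1,2,3,4}, take 3 (0->3 ok)
  t2 'x' -> {0,1,2,3,4}, take 3 (3->3 ok)
  t3 'x' -> {0,1,2,3,4}, take 1 (3->1 ok)
  t4 'x' -> {0,1,2,3,4}, take 2 (1->2 ok)
  t5 'x' -> {0,1,2,3,4}, take 0 (2->0 ok)
  t6 'x' -> {0,1,2,3,4}, take 0 (0->0 ok)
  t7 'x' -> {0,1,2,3,4}, take 2 (0->2 ok)
  t8 'y' -> {5}, take 5 (2->5 ok)
  t9 'x' -> {0,1,2,3,4}, take 2 (5->2 ok)
  t10 'y' -> {5}, take 5 (2->5 ok)
  t11 'y' -> {5}, take 5 (5->5 ok)
  t12 'x' -> {0,1,2,3,4}, take 3 (5->3 ok)
  t13 'x' -> {0,1,2,3,4}, take 0 (3->0 ok)
  t14 'x' -> {0,1,2,3,4}, take 2 (0->2 ok)
  t15 'y' -> {5}, take 5 (2->5 ok)
  t16 'x' -> {0,1,2,3,4}, take 3 (5->3 ok)
  t17 'x' -> {0,1,2,3,4}, take 0 (3->0 ok)
  t18 'x' -> {0,1,2,3,4}, take 0 (0->0 ok)
  t19 'x' -> {0,1,2,3,4}, take 2 (0->2 ok)
  t20 'y' -> {5}, take 5 (2->5 ok)
  t21 'x' -> {0,1,2,3,4}, take 2 (5->2 ok)
  t22 'y' -> {5}, take 5 (2->5 ok)
  t23 'x' -> {0,1,2,3,4}, take 2 (5->2 ok)
  t24 'x' -> {0,1,2,3,4}, take 0 (2->0 ok)
  t25 'x' -> {0,1,2,3,4}, take 0 (0->0 ok)
  t26 'x' -> {0,1,2,3,4}, take 3 (0->3 ok)
  t27 'y' -> {5}, take 5 (3->5 ok)
  t28 'x' -> {0,1,2,3,4}, take 3 (5->3 ok)

0,3,3,1,2,0,0,2,5,2,5,5,3,0,2,5,3,0,0,2,5,2,5,2,0,0,3,5,3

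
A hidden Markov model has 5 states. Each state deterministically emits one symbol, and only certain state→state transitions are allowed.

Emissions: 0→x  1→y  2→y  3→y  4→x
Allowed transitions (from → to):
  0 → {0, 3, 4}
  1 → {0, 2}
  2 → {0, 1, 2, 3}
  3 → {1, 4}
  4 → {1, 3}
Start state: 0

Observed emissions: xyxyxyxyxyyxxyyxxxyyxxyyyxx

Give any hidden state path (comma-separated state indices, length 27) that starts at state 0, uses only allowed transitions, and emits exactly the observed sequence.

  pos 0: x in {0,4}, choose 0; start
  pos 1: y in {1,2,3}, choose 3; 0->3 ok
  pos 2: x in {0,4}, choose 4; 3->4 ok
  pos 3: y in {1,2,3}, choose 1; 4->1 ok
  pos 4: x in {0,4}, choose 0; 1->0 ok
  pos 5: y in {1,2,3}, choose 3; 0->3 ok
  pos 6: x in {0,4}, choose 4; 3->4 ok
  pos 7: y in {1,2,3}, choose 3; 4->3 ok
  pos 8: x in {0,4}, choose 4; 3->4 ok
  pos 9: y in {1,2,3}, choose 1; 4->1 ok
  pos 10: y in {1,2,3}, choose 2; 1->2 ok
  pos 11: x in {0,4}, choose 0; 2->0 ok
  pos 12: x in {0,4}, choose 0; 0->0 ok
  pos 13: y in {1,2,3}, choose 3; 0->3 ok
  pos 14: y in {1,2,3}, choose 1; 3->1 ok
  pos 15: x in {0,4}, choose 0; 1->0 ok
  pos 16: x in {0,4}, choose 0; 0->0 ok
  pos 17: x in {0,4}, choose 0; 0->0 ok
  pos 18: y in {1,2,3}, choose 3; 0->3 ok
  pos 19: y in {1,2,3}, choose 1; 3->1 ok
  pos 20: x in {0,4}, choose 0; 1->0 ok
  pos 21: x in {0,4}, choose 4; 0->4 ok
  pos 22: y in {1,2,3}, choose 1; 4->1 ok
  pos 23: y in {1,2,3}, choose 2; 1->2 ok
  pos 24: y in {1,2,3}, choose 1; 2->1 ok
  pos 25: x in {0,4}, choose 0; 1->0 ok
  pos 26: x in {0,4}, choose 4; 0->4 ok

0,3,4,1,0,3,4,3,4,1,2,0,0,3,1,0,0,0,3,1,0,4,1,2,1,0,4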